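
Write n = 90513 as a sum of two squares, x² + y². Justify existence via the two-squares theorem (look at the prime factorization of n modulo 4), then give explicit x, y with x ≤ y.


Step 1: Factor n = 90513 = 3^2 · 89 · 113.
Step 2: Check the mod-4 condition on each prime factor: 3 ≡ 3 (mod 4), exponent 2 (must be even); 89 ≡ 1 (mod 4), exponent 1; 113 ≡ 1 (mod 4), exponent 1.
All primes ≡ 3 (mod 4) appear to even exponent (or don't appear), so by the two-squares theorem n IS expressible as a sum of two squares.
Step 3: Build a representation. Group n = k² · m with k = 3 and m = 89 · 113 = 10057 (a product of primes ≡ 1 (mod 4)); a representation of m scales to one of n via (k·x)² + (k·y)² = k²(x² + y²). Each prime p ≡ 1 (mod 4) is itself a sum of two squares; find a² by testing p − a² for a perfect square:
  89: 89 − 1² = 88, 89 − 2² = 85, 89 − 3² = 80, 89 − 4² = 73, 89 − 5² = 64 = 8² ⇒ 89 = 5² + 8².
  113: 113 − 1² = 112, 113 − 2² = 109, 113 − 3² = 104, 113 − 4² = 97, 113 − 5² = 88, 113 − 6² = 77, 113 − 7² = 64 = 8² ⇒ 113 = 7² + 8².
  Combine using the Brahmagupta–Fibonacci identity (a² + b²)(c² + d²) = (ac − bd)² + (ad + bc)² = (ac + bd)² + (ad − bc)²:
  89 · 113 = 10057: from (5² + 8²)(7² + 8²), take (5·7 − 8·8, 5·8 + 8·7) = (35 − 64, 40 + 56) = (-29, 96); dropping signs (only squares matter) gives (29, 96); check 29² + 96² = 841 + 9216 = 10057 ✓.
  Scale by k = 3: (3·29, 3·96) = (87, 288).
Step 4: Order so x ≤ y and verify: 87² + 288² = 7569 + 82944 = 90513 = n. ✓

n = 90513 = 87² + 288² (one valid representation with x ≤ y).


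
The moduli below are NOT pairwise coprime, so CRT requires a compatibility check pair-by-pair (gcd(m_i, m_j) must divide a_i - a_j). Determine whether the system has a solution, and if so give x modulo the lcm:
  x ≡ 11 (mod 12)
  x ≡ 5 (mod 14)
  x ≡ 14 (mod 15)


Moduli 12, 14, 15 are not pairwise coprime, so CRT works modulo lcm(m_i) when all pairwise compatibility conditions hold.
Pairwise compatibility: gcd(m_i, m_j) must divide a_i - a_j for every pair.
Merge one congruence at a time:
  Start: x ≡ 11 (mod 12).
  Combine with x ≡ 5 (mod 14): gcd(12, 14) = 2; 5 - 11 = -6, which IS divisible by 2, so compatible.
    Write x = 11 + 12·t and substitute into x ≡ 5 (mod 14): 12·t ≡ 5 − 11 = -6 (mod 14).
    Divide the congruence (and modulus) by g = 2: 6·t ≡ -3 (mod 7).
    Reduce coefficients mod 7: 6·t ≡ 4 (mod 7).
    The inverse of 6 mod 7 is 6 (since 6·6 = 36 = 5·7 + 1), so t ≡ 6·4 = 24 ≡ 3 (mod 7).
    Then x = 11 + 12·3 = 47, valid modulo lcm(12, 14) = 84: x ≡ 47 (mod 84).
  Combine with x ≡ 14 (mod 15): gcd(84, 15) = 3; 14 - 47 = -33, which IS divisible by 3, so compatible.
    Write x = 47 + 84·t and substitute into x ≡ 14 (mod 15): 84·t ≡ 14 − 47 = -33 (mod 15).
    Divide the congruence (and modulus) by g = 3: 28·t ≡ -11 (mod 5).
    Reduce coefficients mod 5: 3·t ≡ 4 (mod 5).
    The inverse of 3 mod 5 is 2 (since 3·2 = 6 = 1·5 + 1), so t ≡ 2·4 = 8 ≡ 3 (mod 5).
    Then x = 47 + 84·3 = 299, valid modulo lcm(84, 15) = 420: x ≡ 299 (mod 420).
Verify: 299 mod 12 = 11, 299 mod 14 = 5, 299 mod 15 = 14.

x ≡ 299 (mod 420).


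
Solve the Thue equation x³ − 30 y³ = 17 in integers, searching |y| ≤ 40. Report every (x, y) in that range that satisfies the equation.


The equation is x³ - 30y³ = 17. For fixed y, x³ = 30·y³ + 17, so a solution requires the RHS to be a perfect cube.
Strategy: iterate y from -40 to 40, compute RHS = 30·y³ + 17, and check whether it is a (positive or negative) perfect cube.
Check small values of y:
  y = 0: RHS = 17 is not a perfect cube.
  y = 1: RHS = 47 is not a perfect cube.
  y = -1: RHS = -13 is not a perfect cube.
  y = 2: RHS = 257 is not a perfect cube.
  y = -2: RHS = -223 is not a perfect cube.
  y = 3: RHS = 827 is not a perfect cube.
  y = -3: RHS = -793 is not a perfect cube.
Continuing the search up to |y| = 40 finds no solutions either.
No (x, y) in the scanned range satisfies the equation.

No integer solutions with |y| ≤ 40.


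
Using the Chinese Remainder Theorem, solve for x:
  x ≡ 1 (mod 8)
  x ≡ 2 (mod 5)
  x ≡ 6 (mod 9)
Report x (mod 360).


Moduli 8, 5, 9 are pairwise coprime; by CRT there is a unique solution modulo M = 8 · 5 · 9 = 360.
Solve pairwise, accumulating the modulus:
  Start with x ≡ 1 (mod 8).
  Combine with x ≡ 2 (mod 5): since gcd(8, 5) = 1, we get a unique residue mod 40.
    Write x = 1 + 8·t and substitute into x ≡ 2 (mod 5): 8·t ≡ 2 − 1 = 1 (mod 5).
    Reduce coefficients mod 5: 3·t ≡ 1 (mod 5).
    The inverse of 3 mod 5 is 2 (since 3·2 = 6 = 1·5 + 1), so t ≡ 2·1 = 2 ≡ 2 (mod 5).
    Then x = 1 + 8·2 = 17, valid modulo lcm(8, 5) = 40: x ≡ 17 (mod 40).
  Combine with x ≡ 6 (mod 9): since gcd(40, 9) = 1, we get a unique residue mod 360.
    Write x = 17 + 40·t and substitute into x ≡ 6 (mod 9): 40·t ≡ 6 − 17 = -11 (mod 9).
    Reduce coefficients mod 9: 4·t ≡ 7 (mod 9).
    The inverse of 4 mod 9 is 7 (since 4·7 = 28 = 3·9 + 1), so t ≡ 7·7 = 49 ≡ 4 (mod 9).
    Then x = 17 + 40·4 = 177, valid modulo lcm(40, 9) = 360: x ≡ 177 (mod 360).
Verify: 177 mod 8 = 1 ✓, 177 mod 5 = 2 ✓, 177 mod 9 = 6 ✓.

x ≡ 177 (mod 360).


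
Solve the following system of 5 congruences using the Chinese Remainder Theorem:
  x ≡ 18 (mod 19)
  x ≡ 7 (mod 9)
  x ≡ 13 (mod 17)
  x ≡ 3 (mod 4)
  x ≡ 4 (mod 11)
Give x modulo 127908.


Product of moduli M = 19 · 9 · 17 · 4 · 11 = 127908.
Merge one congruence at a time:
  Start: x ≡ 18 (mod 19).
  Combine with x ≡ 7 (mod 9); new modulus lcm = 171.
    Write x = 18 + 19·t and substitute into x ≡ 7 (mod 9): 19·t ≡ 7 − 18 = -11 (mod 9).
    Reduce coefficients mod 9: 1·t ≡ 7 (mod 9).
    So t ≡ 7 (mod 9).
    Then x = 18 + 19·7 = 151, valid modulo lcm(19, 9) = 171: x ≡ 151 (mod 171).
  Combine with x ≡ 13 (mod 17); new modulus lcm = 2907.
    Write x = 151 + 171·t and substitute into x ≡ 13 (mod 17): 171·t ≡ 13 − 151 = -138 (mod 17).
    Reduce coefficients mod 17: 1·t ≡ 15 (mod 17).
    So t ≡ 15 (mod 17).
    Then x = 151 + 171·15 = 2716, valid modulo lcm(171, 17) = 2907: x ≡ 2716 (mod 2907).
  Combine with x ≡ 3 (mod 4); new modulus lcm = 11628.
    Write x = 2716 + 2907·t and substitute into x ≡ 3 (mod 4): 2907·t ≡ 3 − 2716 = -2713 (mod 4).
    Reduce coefficients mod 4: 3·t ≡ 3 (mod 4).
    The inverse of 3 mod 4 is 3 (since 3·3 = 9 = 2·4 + 1), so t ≡ 3·3 = 9 ≡ 1 (mod 4).
    Then x = 2716 + 2907·1 = 5623, valid modulo lcm(2907, 4) = 11628: x ≡ 5623 (mod 11628).
  Combine with x ≡ 4 (mod 11); new modulus lcm = 127908.
    Write x = 5623 + 11628·t and substitute into x ≡ 4 (mod 11): 11628·t ≡ 4 − 5623 = -5619 (mod 11).
    Reduce coefficients mod 11: 1·t ≡ 2 (mod 11).
    So t ≡ 2 (mod 11).
    Then x = 5623 + 11628·2 = 28879, valid modulo lcm(11628, 11) = 127908: x ≡ 28879 (mod 127908).
Verify against each original: 28879 mod 19 = 18, 28879 mod 9 = 7, 28879 mod 17 = 13, 28879 mod 4 = 3, 28879 mod 11 = 4.

x ≡ 28879 (mod 127908).


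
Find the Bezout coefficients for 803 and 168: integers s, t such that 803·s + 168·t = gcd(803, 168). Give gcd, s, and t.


Euclidean algorithm on (803, 168) — divide until remainder is 0:
  803 = 4 · 168 + 131
  168 = 1 · 131 + 37
  131 = 3 · 37 + 20
  37 = 1 · 20 + 17
  20 = 1 · 17 + 3
  17 = 5 · 3 + 2
  3 = 1 · 2 + 1
  2 = 2 · 1 + 0
gcd(803, 168) = 1.
Track Bezout coefficients alongside the remainders: start with r₀ = 803 = a·1 + b·0 (s = 1, t = 0) and r₁ = 168 = a·0 + b·1 (s = 0, t = 1); each new remainder r_{k+1} = r_{k-1} − q_k·r_k inherits s_{k+1} = s_{k-1} − q_k·s_k, t_{k+1} = t_{k-1} − q_k·t_k, so r_k = a·s_k + b·t_k at every step:
  q = 4: r = 131, s = 1 − 4·0 = 1, t = 0 − 4·1 = -4  (check: 803·1 + 168·(-4) = 131)
  q = 1: r = 37, s = 0 − 1·1 = -1, t = 1 − 1·(-4) = 5  (check: 803·(-1) + 168·5 = 37)
  q = 3: r = 20, s = 1 − 3·(-1) = 4, t = -4 − 3·5 = -19  (check: 803·4 + 168·(-19) = 20)
  q = 1: r = 17, s = -1 − 1·4 = -5, t = 5 − 1·(-19) = 24  (check: 803·(-5) + 168·24 = 17)
  q = 1: r = 3, s = 4 − 1·(-5) = 9, t = -19 − 1·24 = -43  (check: 803·9 + 168·(-43) = 3)
  q = 5: r = 2, s = -5 − 5·9 = -50, t = 24 − 5·(-43) = 239  (check: 803·(-50) + 168·239 = 2)
  q = 1: r = 1, s = 9 − 1·(-50) = 59, t = -43 − 1·239 = -282  (check: 803·59 + 168·(-282) = 1)
The row with r = 1 (the gcd) gives the Bezout coefficients s = 59, t = -282.
Result: 803 · (59) + 168 · (-282) = 1.

gcd(803, 168) = 1; s = 59, t = -282 (check: 803·59 + 168·(-282) = 1).


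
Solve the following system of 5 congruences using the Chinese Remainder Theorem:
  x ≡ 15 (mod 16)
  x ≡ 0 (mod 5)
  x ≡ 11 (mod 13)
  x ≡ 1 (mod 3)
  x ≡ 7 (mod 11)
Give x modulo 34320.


Product of moduli M = 16 · 5 · 13 · 3 · 11 = 34320.
Merge one congruence at a time:
  Start: x ≡ 15 (mod 16).
  Combine with x ≡ 0 (mod 5); new modulus lcm = 80.
    Write x = 15 + 16·t and substitute into x ≡ 0 (mod 5): 16·t ≡ 0 − 15 = -15 (mod 5).
    Reduce coefficients mod 5: 1·t ≡ 0 (mod 5).
    So t ≡ 0 (mod 5).
    Then x = 15 + 16·0 = 15, valid modulo lcm(16, 5) = 80: x ≡ 15 (mod 80).
  Combine with x ≡ 11 (mod 13); new modulus lcm = 1040.
    Write x = 15 + 80·t and substitute into x ≡ 11 (mod 13): 80·t ≡ 11 − 15 = -4 (mod 13).
    Reduce coefficients mod 13: 2·t ≡ 9 (mod 13).
    The inverse of 2 mod 13 is 7 (since 2·7 = 14 = 1·13 + 1), so t ≡ 7·9 = 63 ≡ 11 (mod 13).
    Then x = 15 + 80·11 = 895, valid modulo lcm(80, 13) = 1040: x ≡ 895 (mod 1040).
  Combine with x ≡ 1 (mod 3); new modulus lcm = 3120.
    Write x = 895 + 1040·t and substitute into x ≡ 1 (mod 3): 1040·t ≡ 1 − 895 = -894 (mod 3).
    Reduce coefficients mod 3: 2·t ≡ 0 (mod 3).
    The inverse of 2 mod 3 is 2 (since 2·2 = 4 = 1·3 + 1), so t ≡ 2·0 = 0 ≡ 0 (mod 3).
    Then x = 895 + 1040·0 = 895, valid modulo lcm(1040, 3) = 3120: x ≡ 895 (mod 3120).
  Combine with x ≡ 7 (mod 11); new modulus lcm = 34320.
    Write x = 895 + 3120·t and substitute into x ≡ 7 (mod 11): 3120·t ≡ 7 − 895 = -888 (mod 11).
    Reduce coefficients mod 11: 7·t ≡ 3 (mod 11).
    The inverse of 7 mod 11 is 8 (since 7·8 = 56 = 5·11 + 1), so t ≡ 8·3 = 24 ≡ 2 (mod 11).
    Then x = 895 + 3120·2 = 7135, valid modulo lcm(3120, 11) = 34320: x ≡ 7135 (mod 34320).
Verify against each original: 7135 mod 16 = 15, 7135 mod 5 = 0, 7135 mod 13 = 11, 7135 mod 3 = 1, 7135 mod 11 = 7.

x ≡ 7135 (mod 34320).


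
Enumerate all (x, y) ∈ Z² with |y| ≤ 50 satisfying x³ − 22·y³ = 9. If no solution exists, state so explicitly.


The equation is x³ - 22y³ = 9. For fixed y, x³ = 22·y³ + 9, so a solution requires the RHS to be a perfect cube.
Strategy: iterate y from -50 to 50, compute RHS = 22·y³ + 9, and check whether it is a (positive or negative) perfect cube.
Check small values of y:
  y = 0: RHS = 9 is not a perfect cube.
  y = 1: RHS = 31 is not a perfect cube.
  y = -1: RHS = -13 is not a perfect cube.
  y = 2: RHS = 185 is not a perfect cube.
  y = -2: RHS = -167 is not a perfect cube.
  y = 3: RHS = 603 is not a perfect cube.
  y = -3: RHS = -585 is not a perfect cube.
Continuing the search up to |y| = 50 finds no solutions either.
No (x, y) in the scanned range satisfies the equation.

No integer solutions with |y| ≤ 50.


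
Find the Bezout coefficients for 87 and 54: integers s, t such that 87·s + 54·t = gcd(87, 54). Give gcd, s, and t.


Euclidean algorithm on (87, 54) — divide until remainder is 0:
  87 = 1 · 54 + 33
  54 = 1 · 33 + 21
  33 = 1 · 21 + 12
  21 = 1 · 12 + 9
  12 = 1 · 9 + 3
  9 = 3 · 3 + 0
gcd(87, 54) = 3.
Track Bezout coefficients alongside the remainders: start with r₀ = 87 = a·1 + b·0 (s = 1, t = 0) and r₁ = 54 = a·0 + b·1 (s = 0, t = 1); each new remainder r_{k+1} = r_{k-1} − q_k·r_k inherits s_{k+1} = s_{k-1} − q_k·s_k, t_{k+1} = t_{k-1} − q_k·t_k, so r_k = a·s_k + b·t_k at every step:
  q = 1: r = 33, s = 1 − 1·0 = 1, t = 0 − 1·1 = -1  (check: 87·1 + 54·(-1) = 33)
  q = 1: r = 21, s = 0 − 1·1 = -1, t = 1 − 1·(-1) = 2  (check: 87·(-1) + 54·2 = 21)
  q = 1: r = 12, s = 1 − 1·(-1) = 2, t = -1 − 1·2 = -3  (check: 87·2 + 54·(-3) = 12)
  q = 1: r = 9, s = -1 − 1·2 = -3, t = 2 − 1·(-3) = 5  (check: 87·(-3) + 54·5 = 9)
  q = 1: r = 3, s = 2 − 1·(-3) = 5, t = -3 − 1·5 = -8  (check: 87·5 + 54·(-8) = 3)
The row with r = 3 (the gcd) gives the Bezout coefficients s = 5, t = -8.
Result: 87 · (5) + 54 · (-8) = 3.

gcd(87, 54) = 3; s = 5, t = -8 (check: 87·5 + 54·(-8) = 3).


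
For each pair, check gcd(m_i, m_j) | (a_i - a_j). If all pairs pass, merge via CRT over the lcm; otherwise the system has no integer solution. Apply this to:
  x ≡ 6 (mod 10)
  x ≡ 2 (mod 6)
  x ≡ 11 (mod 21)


Moduli 10, 6, 21 are not pairwise coprime, so CRT works modulo lcm(m_i) when all pairwise compatibility conditions hold.
Pairwise compatibility: gcd(m_i, m_j) must divide a_i - a_j for every pair.
Merge one congruence at a time:
  Start: x ≡ 6 (mod 10).
  Combine with x ≡ 2 (mod 6): gcd(10, 6) = 2; 2 - 6 = -4, which IS divisible by 2, so compatible.
    Write x = 6 + 10·t and substitute into x ≡ 2 (mod 6): 10·t ≡ 2 − 6 = -4 (mod 6).
    Divide the congruence (and modulus) by g = 2: 5·t ≡ -2 (mod 3).
    Reduce coefficients mod 3: 2·t ≡ 1 (mod 3).
    The inverse of 2 mod 3 is 2 (since 2·2 = 4 = 1·3 + 1), so t ≡ 2·1 = 2 ≡ 2 (mod 3).
    Then x = 6 + 10·2 = 26, valid modulo lcm(10, 6) = 30: x ≡ 26 (mod 30).
  Combine with x ≡ 11 (mod 21): gcd(30, 21) = 3; 11 - 26 = -15, which IS divisible by 3, so compatible.
    Write x = 26 + 30·t and substitute into x ≡ 11 (mod 21): 30·t ≡ 11 − 26 = -15 (mod 21).
    Divide the congruence (and modulus) by g = 3: 10·t ≡ -5 (mod 7).
    Reduce coefficients mod 7: 3·t ≡ 2 (mod 7).
    The inverse of 3 mod 7 is 5 (since 3·5 = 15 = 2·7 + 1), so t ≡ 5·2 = 10 ≡ 3 (mod 7).
    Then x = 26 + 30·3 = 116, valid modulo lcm(30, 21) = 210: x ≡ 116 (mod 210).
Verify: 116 mod 10 = 6, 116 mod 6 = 2, 116 mod 21 = 11.

x ≡ 116 (mod 210).


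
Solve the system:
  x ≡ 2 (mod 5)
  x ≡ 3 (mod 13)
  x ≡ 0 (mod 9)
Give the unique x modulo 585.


Moduli 5, 13, 9 are pairwise coprime; by CRT there is a unique solution modulo M = 5 · 13 · 9 = 585.
Solve pairwise, accumulating the modulus:
  Start with x ≡ 2 (mod 5).
  Combine with x ≡ 3 (mod 13): since gcd(5, 13) = 1, we get a unique residue mod 65.
    Write x = 2 + 5·t and substitute into x ≡ 3 (mod 13): 5·t ≡ 3 − 2 = 1 (mod 13).
    The inverse of 5 mod 13 is 8 (since 5·8 = 40 = 3·13 + 1), so t ≡ 8·1 = 8 ≡ 8 (mod 13).
    Then x = 2 + 5·8 = 42, valid modulo lcm(5, 13) = 65: x ≡ 42 (mod 65).
  Combine with x ≡ 0 (mod 9): since gcd(65, 9) = 1, we get a unique residue mod 585.
    Write x = 42 + 65·t and substitute into x ≡ 0 (mod 9): 65·t ≡ 0 − 42 = -42 (mod 9).
    Reduce coefficients mod 9: 2·t ≡ 3 (mod 9).
    The inverse of 2 mod 9 is 5 (since 2·5 = 10 = 1·9 + 1), so t ≡ 5·3 = 15 ≡ 6 (mod 9).
    Then x = 42 + 65·6 = 432, valid modulo lcm(65, 9) = 585: x ≡ 432 (mod 585).
Verify: 432 mod 5 = 2 ✓, 432 mod 13 = 3 ✓, 432 mod 9 = 0 ✓.

x ≡ 432 (mod 585).


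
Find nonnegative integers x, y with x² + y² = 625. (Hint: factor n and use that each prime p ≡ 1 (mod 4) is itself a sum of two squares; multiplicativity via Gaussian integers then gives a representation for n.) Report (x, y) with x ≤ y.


Step 1: Factor n = 625 = 5^4.
Step 2: Check the mod-4 condition on each prime factor: 5 ≡ 1 (mod 4), exponent 4.
All primes ≡ 3 (mod 4) appear to even exponent (or don't appear), so by the two-squares theorem n IS expressible as a sum of two squares.
Step 3: Build a representation. Group n = k² · m with k = 5 and m = 5 · 5 = 25 (a product of primes ≡ 1 (mod 4)); a representation of m scales to one of n via (k·x)² + (k·y)² = k²(x² + y²). Each prime p ≡ 1 (mod 4) is itself a sum of two squares; find a² by testing p − a² for a perfect square:
  5: 5 − 1² = 4 = 2² ⇒ 5 = 1² + 2².
  Combine using the Brahmagupta–Fibonacci identity (a² + b²)(c² + d²) = (ac − bd)² + (ad + bc)² = (ac + bd)² + (ad − bc)²:
  5 · 5 = 25: from (1² + 2²)(1² + 2²), take (1·1 − 2·2, 1·2 + 2·1) = (1 − 4, 2 + 2) = (-3, 4); dropping signs (only squares matter) gives (3, 4); check 3² + 4² = 9 + 16 = 25 ✓.
  Scale by k = 5: (5·3, 5·4) = (15, 20).
Step 4: Order so x ≤ y and verify: 15² + 20² = 225 + 400 = 625 = n. ✓

n = 625 = 15² + 20² (one valid representation with x ≤ y).


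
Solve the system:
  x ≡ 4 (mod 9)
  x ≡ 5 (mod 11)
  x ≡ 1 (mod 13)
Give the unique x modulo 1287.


Moduli 9, 11, 13 are pairwise coprime; by CRT there is a unique solution modulo M = 9 · 11 · 13 = 1287.
Solve pairwise, accumulating the modulus:
  Start with x ≡ 4 (mod 9).
  Combine with x ≡ 5 (mod 11): since gcd(9, 11) = 1, we get a unique residue mod 99.
    Write x = 4 + 9·t and substitute into x ≡ 5 (mod 11): 9·t ≡ 5 − 4 = 1 (mod 11).
    The inverse of 9 mod 11 is 5 (since 9·5 = 45 = 4·11 + 1), so t ≡ 5·1 = 5 ≡ 5 (mod 11).
    Then x = 4 + 9·5 = 49, valid modulo lcm(9, 11) = 99: x ≡ 49 (mod 99).
  Combine with x ≡ 1 (mod 13): since gcd(99, 13) = 1, we get a unique residue mod 1287.
    Write x = 49 + 99·t and substitute into x ≡ 1 (mod 13): 99·t ≡ 1 − 49 = -48 (mod 13).
    Reduce coefficients mod 13: 8·t ≡ 4 (mod 13).
    The inverse of 8 mod 13 is 5 (since 8·5 = 40 = 3·13 + 1), so t ≡ 5·4 = 20 ≡ 7 (mod 13).
    Then x = 49 + 99·7 = 742, valid modulo lcm(99, 13) = 1287: x ≡ 742 (mod 1287).
Verify: 742 mod 9 = 4 ✓, 742 mod 11 = 5 ✓, 742 mod 13 = 1 ✓.

x ≡ 742 (mod 1287).


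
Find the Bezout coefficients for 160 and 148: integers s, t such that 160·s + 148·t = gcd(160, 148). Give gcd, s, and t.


Euclidean algorithm on (160, 148) — divide until remainder is 0:
  160 = 1 · 148 + 12
  148 = 12 · 12 + 4
  12 = 3 · 4 + 0
gcd(160, 148) = 4.
Track Bezout coefficients alongside the remainders: start with r₀ = 160 = a·1 + b·0 (s = 1, t = 0) and r₁ = 148 = a·0 + b·1 (s = 0, t = 1); each new remainder r_{k+1} = r_{k-1} − q_k·r_k inherits s_{k+1} = s_{k-1} − q_k·s_k, t_{k+1} = t_{k-1} − q_k·t_k, so r_k = a·s_k + b·t_k at every step:
  q = 1: r = 12, s = 1 − 1·0 = 1, t = 0 − 1·1 = -1  (check: 160·1 + 148·(-1) = 12)
  q = 12: r = 4, s = 0 − 12·1 = -12, t = 1 − 12·(-1) = 13  (check: 160·(-12) + 148·13 = 4)
The row with r = 4 (the gcd) gives the Bezout coefficients s = -12, t = 13.
Result: 160 · (-12) + 148 · (13) = 4.

gcd(160, 148) = 4; s = -12, t = 13 (check: 160·(-12) + 148·13 = 4).


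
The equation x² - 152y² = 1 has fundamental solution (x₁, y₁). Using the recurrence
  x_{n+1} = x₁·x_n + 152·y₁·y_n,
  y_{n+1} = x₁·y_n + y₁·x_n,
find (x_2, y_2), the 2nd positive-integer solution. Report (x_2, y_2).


Step 1: Find the fundamental solution (x₁, y₁) of x² - 152y² = 1.
  Expand √152 as a continued fraction. a₀ = ⌊√152⌋ = 12; iterate m_{k+1} = d_k·a_k − m_k, d_{k+1} = (152 − m_{k+1}²)/d_k, a_{k+1} = ⌊(a₀ + m_{k+1})/d_{k+1}⌋ (starting m₀ = 0, d₀ = 1), with convergents p_k = a_k·p_{k-1} + p_{k-2}, q_k = a_k·q_{k-1} + q_{k-2} (p₋₁ = 1, q₋₁ = 0):
  k = 0: a₀ = 12; p₀/q₀ = 12/1; p₀² − 152·q₀² = 144 − 152 = -8.
  k = 1: m = 12, d = 8, a = ⌊(12 + 12)/8⌋ = 3; p/q = (3·12 + 1)/(3·1 + 0) = 37/3; p² − 152·q² = 1369 − 1368 = 1.
  The first convergent with p² − 152·q² = 1 gives the fundamental solution (x₁, y₁) = (37, 3).
Step 2: Apply the recurrence (x_{n+1}, y_{n+1}) = (x₁x_n + 152y₁y_n, x₁y_n + y₁x_n) repeatedly.
  From (x_1, y_1) = (37, 3): x_2 = 37·37 + 152·3·3 = 2737; y_2 = 37·3 + 3·37 = 222.
Step 3: Verify x_2² - 152·y_2² = 7491169 - 7491168 = 1 (should be 1). ✓

(x_1, y_1) = (37, 3); (x_2, y_2) = (2737, 222).


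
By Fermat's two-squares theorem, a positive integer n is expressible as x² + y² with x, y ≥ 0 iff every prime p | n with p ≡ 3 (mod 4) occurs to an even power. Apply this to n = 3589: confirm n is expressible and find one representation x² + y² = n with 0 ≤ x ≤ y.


Step 1: Factor n = 3589 = 37 · 97.
Step 2: Check the mod-4 condition on each prime factor: 37 ≡ 1 (mod 4), exponent 1; 97 ≡ 1 (mod 4), exponent 1.
All primes ≡ 3 (mod 4) appear to even exponent (or don't appear), so by the two-squares theorem n IS expressible as a sum of two squares.
Step 3: Build a representation. Here n = 37 · 97 is a product of primes ≡ 1 (mod 4). Each prime p ≡ 1 (mod 4) is itself a sum of two squares; find a² by testing p − a² for a perfect square:
  37: 37 − 1² = 36 = 6² ⇒ 37 = 1² + 6².
  97: 97 − 1² = 96, 97 − 2² = 93, 97 − 3² = 88, 97 − 4² = 81 = 9² ⇒ 97 = 4² + 9².
  Combine using the Brahmagupta–Fibonacci identity (a² + b²)(c² + d²) = (ac − bd)² + (ad + bc)² = (ac + bd)² + (ad − bc)²:
  37 · 97 = 3589: from (1² + 6²)(4² + 9²), take (1·4 − 6·9, 1·9 + 6·4) = (4 − 54, 9 + 24) = (-50, 33); dropping signs (only squares matter) gives (50, 33); check 50² + 33² = 2500 + 1089 = 3589 ✓.
Step 4: Order so x ≤ y and verify: 33² + 50² = 1089 + 2500 = 3589 = n. ✓

n = 3589 = 33² + 50² (one valid representation with x ≤ y).


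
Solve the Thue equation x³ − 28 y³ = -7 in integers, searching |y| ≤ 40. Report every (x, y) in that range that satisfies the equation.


The equation is x³ - 28y³ = -7. For fixed y, x³ = 28·y³ − 7, so a solution requires the RHS to be a perfect cube.
Strategy: iterate y from -40 to 40, compute RHS = 28·y³ − 7, and check whether it is a (positive or negative) perfect cube.
Check small values of y:
  y = 0: RHS = -7 is not a perfect cube.
  y = 1: RHS = 21 is not a perfect cube.
  y = -1: RHS = -35 is not a perfect cube.
  y = 2: RHS = 217 is not a perfect cube.
  y = -2: RHS = -231 is not a perfect cube.
  y = 3: RHS = 749 is not a perfect cube.
  y = -3: RHS = -763 is not a perfect cube.
Continuing the search up to |y| = 40 finds no solutions either.
No (x, y) in the scanned range satisfies the equation.

No integer solutions with |y| ≤ 40.


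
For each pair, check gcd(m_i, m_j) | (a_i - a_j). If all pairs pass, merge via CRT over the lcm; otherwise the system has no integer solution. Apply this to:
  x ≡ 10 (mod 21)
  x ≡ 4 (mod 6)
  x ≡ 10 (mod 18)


Moduli 21, 6, 18 are not pairwise coprime, so CRT works modulo lcm(m_i) when all pairwise compatibility conditions hold.
Pairwise compatibility: gcd(m_i, m_j) must divide a_i - a_j for every pair.
Merge one congruence at a time:
  Start: x ≡ 10 (mod 21).
  Combine with x ≡ 4 (mod 6): gcd(21, 6) = 3; 4 - 10 = -6, which IS divisible by 3, so compatible.
    Write x = 10 + 21·t and substitute into x ≡ 4 (mod 6): 21·t ≡ 4 − 10 = -6 (mod 6).
    Divide the congruence (and modulus) by g = 3: 7·t ≡ -2 (mod 2).
    Reduce coefficients mod 2: 1·t ≡ 0 (mod 2).
    So t ≡ 0 (mod 2).
    Then x = 10 + 21·0 = 10, valid modulo lcm(21, 6) = 42: x ≡ 10 (mod 42).
  Combine with x ≡ 10 (mod 18): gcd(42, 18) = 6; 10 - 10 = 0, which IS divisible by 6, so compatible.
    Write x = 10 + 42·t and substitute into x ≡ 10 (mod 18): 42·t ≡ 10 − 10 = 0 (mod 18).
    Divide the congruence (and modulus) by g = 6: 7·t ≡ 0 (mod 3).
    Reduce coefficients mod 3: 1·t ≡ 0 (mod 3).
    So t ≡ 0 (mod 3).
    Then x = 10 + 42·0 = 10, valid modulo lcm(42, 18) = 126: x ≡ 10 (mod 126).
Verify: 10 mod 21 = 10, 10 mod 6 = 4, 10 mod 18 = 10.

x ≡ 10 (mod 126).


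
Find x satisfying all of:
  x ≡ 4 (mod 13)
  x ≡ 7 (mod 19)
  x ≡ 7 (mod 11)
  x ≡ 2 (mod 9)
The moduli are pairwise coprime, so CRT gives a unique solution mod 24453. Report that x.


Product of moduli M = 13 · 19 · 11 · 9 = 24453.
Merge one congruence at a time:
  Start: x ≡ 4 (mod 13).
  Combine with x ≡ 7 (mod 19); new modulus lcm = 247.
    Write x = 4 + 13·t and substitute into x ≡ 7 (mod 19): 13·t ≡ 7 − 4 = 3 (mod 19).
    The inverse of 13 mod 19 is 3 (since 13·3 = 39 = 2·19 + 1), so t ≡ 3·3 = 9 ≡ 9 (mod 19).
    Then x = 4 + 13·9 = 121, valid modulo lcm(13, 19) = 247: x ≡ 121 (mod 247).
  Combine with x ≡ 7 (mod 11); new modulus lcm = 2717.
    Write x = 121 + 247·t and substitute into x ≡ 7 (mod 11): 247·t ≡ 7 − 121 = -114 (mod 11).
    Reduce coefficients mod 11: 5·t ≡ 7 (mod 11).
    The inverse of 5 mod 11 is 9 (since 5·9 = 45 = 4·11 + 1), so t ≡ 9·7 = 63 ≡ 8 (mod 11).
    Then x = 121 + 247·8 = 2097, valid modulo lcm(247, 11) = 2717: x ≡ 2097 (mod 2717).
  Combine with x ≡ 2 (mod 9); new modulus lcm = 24453.
    Write x = 2097 + 2717·t and substitute into x ≡ 2 (mod 9): 2717·t ≡ 2 − 2097 = -2095 (mod 9).
    Reduce coefficients mod 9: 8·t ≡ 2 (mod 9).
    The inverse of 8 mod 9 is 8 (since 8·8 = 64 = 7·9 + 1), so t ≡ 8·2 = 16 ≡ 7 (mod 9).
    Then x = 2097 + 2717·7 = 21116, valid modulo lcm(2717, 9) = 24453: x ≡ 21116 (mod 24453).
Verify against each original: 21116 mod 13 = 4, 21116 mod 19 = 7, 21116 mod 11 = 7, 21116 mod 9 = 2.

x ≡ 21116 (mod 24453).


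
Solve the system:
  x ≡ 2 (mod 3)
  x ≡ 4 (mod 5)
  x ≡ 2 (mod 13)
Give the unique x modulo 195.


Moduli 3, 5, 13 are pairwise coprime; by CRT there is a unique solution modulo M = 3 · 5 · 13 = 195.
Solve pairwise, accumulating the modulus:
  Start with x ≡ 2 (mod 3).
  Combine with x ≡ 4 (mod 5): since gcd(3, 5) = 1, we get a unique residue mod 15.
    Write x = 2 + 3·t and substitute into x ≡ 4 (mod 5): 3·t ≡ 4 − 2 = 2 (mod 5).
    The inverse of 3 mod 5 is 2 (since 3·2 = 6 = 1·5 + 1), so t ≡ 2·2 = 4 ≡ 4 (mod 5).
    Then x = 2 + 3·4 = 14, valid modulo lcm(3, 5) = 15: x ≡ 14 (mod 15).
  Combine with x ≡ 2 (mod 13): since gcd(15, 13) = 1, we get a unique residue mod 195.
    Write x = 14 + 15·t and substitute into x ≡ 2 (mod 13): 15·t ≡ 2 − 14 = -12 (mod 13).
    Reduce coefficients mod 13: 2·t ≡ 1 (mod 13).
    The inverse of 2 mod 13 is 7 (since 2·7 = 14 = 1·13 + 1), so t ≡ 7·1 = 7 ≡ 7 (mod 13).
    Then x = 14 + 15·7 = 119, valid modulo lcm(15, 13) = 195: x ≡ 119 (mod 195).
Verify: 119 mod 3 = 2 ✓, 119 mod 5 = 4 ✓, 119 mod 13 = 2 ✓.

x ≡ 119 (mod 195).


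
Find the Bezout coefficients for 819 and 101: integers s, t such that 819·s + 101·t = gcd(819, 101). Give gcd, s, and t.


Euclidean algorithm on (819, 101) — divide until remainder is 0:
  819 = 8 · 101 + 11
  101 = 9 · 11 + 2
  11 = 5 · 2 + 1
  2 = 2 · 1 + 0
gcd(819, 101) = 1.
Track Bezout coefficients alongside the remainders: start with r₀ = 819 = a·1 + b·0 (s = 1, t = 0) and r₁ = 101 = a·0 + b·1 (s = 0, t = 1); each new remainder r_{k+1} = r_{k-1} − q_k·r_k inherits s_{k+1} = s_{k-1} − q_k·s_k, t_{k+1} = t_{k-1} − q_k·t_k, so r_k = a·s_k + b·t_k at every step:
  q = 8: r = 11, s = 1 − 8·0 = 1, t = 0 − 8·1 = -8  (check: 819·1 + 101·(-8) = 11)
  q = 9: r = 2, s = 0 − 9·1 = -9, t = 1 − 9·(-8) = 73  (check: 819·(-9) + 101·73 = 2)
  q = 5: r = 1, s = 1 − 5·(-9) = 46, t = -8 − 5·73 = -373  (check: 819·46 + 101·(-373) = 1)
The row with r = 1 (the gcd) gives the Bezout coefficients s = 46, t = -373.
Result: 819 · (46) + 101 · (-373) = 1.

gcd(819, 101) = 1; s = 46, t = -373 (check: 819·46 + 101·(-373) = 1).


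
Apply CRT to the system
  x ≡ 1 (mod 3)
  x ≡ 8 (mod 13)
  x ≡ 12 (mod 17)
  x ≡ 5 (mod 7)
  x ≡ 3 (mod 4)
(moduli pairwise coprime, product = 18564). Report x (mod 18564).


Product of moduli M = 3 · 13 · 17 · 7 · 4 = 18564.
Merge one congruence at a time:
  Start: x ≡ 1 (mod 3).
  Combine with x ≡ 8 (mod 13); new modulus lcm = 39.
    Write x = 1 + 3·t and substitute into x ≡ 8 (mod 13): 3·t ≡ 8 − 1 = 7 (mod 13).
    The inverse of 3 mod 13 is 9 (since 3·9 = 27 = 2·13 + 1), so t ≡ 9·7 = 63 ≡ 11 (mod 13).
    Then x = 1 + 3·11 = 34, valid modulo lcm(3, 13) = 39: x ≡ 34 (mod 39).
  Combine with x ≡ 12 (mod 17); new modulus lcm = 663.
    Write x = 34 + 39·t and substitute into x ≡ 12 (mod 17): 39·t ≡ 12 − 34 = -22 (mod 17).
    Reduce coefficients mod 17: 5·t ≡ 12 (mod 17).
    The inverse of 5 mod 17 is 7 (since 5·7 = 35 = 2·17 + 1), so t ≡ 7·12 = 84 ≡ 16 (mod 17).
    Then x = 34 + 39·16 = 658, valid modulo lcm(39, 17) = 663: x ≡ 658 (mod 663).
  Combine with x ≡ 5 (mod 7); new modulus lcm = 4641.
    Write x = 658 + 663·t and substitute into x ≡ 5 (mod 7): 663·t ≡ 5 − 658 = -653 (mod 7).
    Reduce coefficients mod 7: 5·t ≡ 5 (mod 7).
    The inverse of 5 mod 7 is 3 (since 5·3 = 15 = 2·7 + 1), so t ≡ 3·5 = 15 ≡ 1 (mod 7).
    Then x = 658 + 663·1 = 1321, valid modulo lcm(663, 7) = 4641: x ≡ 1321 (mod 4641).
  Combine with x ≡ 3 (mod 4); new modulus lcm = 18564.
    Write x = 1321 + 4641·t and substitute into x ≡ 3 (mod 4): 4641·t ≡ 3 − 1321 = -1318 (mod 4).
    Reduce coefficients mod 4: 1·t ≡ 2 (mod 4).
    So t ≡ 2 (mod 4).
    Then x = 1321 + 4641·2 = 10603, valid modulo lcm(4641, 4) = 18564: x ≡ 10603 (mod 18564).
Verify against each original: 10603 mod 3 = 1, 10603 mod 13 = 8, 10603 mod 17 = 12, 10603 mod 7 = 5, 10603 mod 4 = 3.

x ≡ 10603 (mod 18564).


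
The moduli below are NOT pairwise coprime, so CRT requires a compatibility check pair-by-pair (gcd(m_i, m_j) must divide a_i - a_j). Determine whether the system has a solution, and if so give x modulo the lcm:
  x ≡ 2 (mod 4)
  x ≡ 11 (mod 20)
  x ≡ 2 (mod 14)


Moduli 4, 20, 14 are not pairwise coprime, so CRT works modulo lcm(m_i) when all pairwise compatibility conditions hold.
Pairwise compatibility: gcd(m_i, m_j) must divide a_i - a_j for every pair.
Merge one congruence at a time:
  Start: x ≡ 2 (mod 4).
  Combine with x ≡ 11 (mod 20): gcd(4, 20) = 4, and 11 - 2 = 9 is NOT divisible by 4.
    ⇒ system is inconsistent (no integer solution).

No solution (the system is inconsistent).


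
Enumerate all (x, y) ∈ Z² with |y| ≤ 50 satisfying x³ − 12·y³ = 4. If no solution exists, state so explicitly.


The equation is x³ - 12y³ = 4. For fixed y, x³ = 12·y³ + 4, so a solution requires the RHS to be a perfect cube.
Strategy: iterate y from -50 to 50, compute RHS = 12·y³ + 4, and check whether it is a (positive or negative) perfect cube.
Check small values of y:
  y = 0: RHS = 4 is not a perfect cube.
  y = 1: RHS = 16 is not a perfect cube.
  y = -1: RHS = -8 = (-2)³ ⇒ x = -2 works.
  y = 2: RHS = 100 is not a perfect cube.
  y = -2: RHS = -92 is not a perfect cube.
  y = 3: RHS = 328 is not a perfect cube.
  y = -3: RHS = -320 is not a perfect cube.
Continuing the search up to |y| = 50 finds no further solutions beyond those listed.
Collected solutions: (-2, -1).

Solutions (with |y| ≤ 50): (-2, -1).


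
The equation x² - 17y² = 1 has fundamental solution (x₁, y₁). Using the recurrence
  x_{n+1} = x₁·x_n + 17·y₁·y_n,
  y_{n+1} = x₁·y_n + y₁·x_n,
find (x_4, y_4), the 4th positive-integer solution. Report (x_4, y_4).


Step 1: Find the fundamental solution (x₁, y₁) of x² - 17y² = 1.
  Expand √17 as a continued fraction. a₀ = ⌊√17⌋ = 4; iterate m_{k+1} = d_k·a_k − m_k, d_{k+1} = (17 − m_{k+1}²)/d_k, a_{k+1} = ⌊(a₀ + m_{k+1})/d_{k+1}⌋ (starting m₀ = 0, d₀ = 1), with convergents p_k = a_k·p_{k-1} + p_{k-2}, q_k = a_k·q_{k-1} + q_{k-2} (p₋₁ = 1, q₋₁ = 0):
  k = 0: a₀ = 4; p₀/q₀ = 4/1; p₀² − 17·q₀² = 16 − 17 = -1.
  k = 1: m = 4, d = 1, a = ⌊(4 + 4)/1⌋ = 8; p/q = (8·4 + 1)/(8·1 + 0) = 33/8; p² − 17·q² = 1089 − 1088 = 1.
  The first convergent with p² − 17·q² = 1 gives the fundamental solution (x₁, y₁) = (33, 8).
Step 2: Apply the recurrence (x_{n+1}, y_{n+1}) = (x₁x_n + 17y₁y_n, x₁y_n + y₁x_n) repeatedly.
  From (x_1, y_1) = (33, 8): x_2 = 33·33 + 17·8·8 = 2177; y_2 = 33·8 + 8·33 = 528.
  From (x_2, y_2) = (2177, 528): x_3 = 33·2177 + 17·8·528 = 143649; y_3 = 33·528 + 8·2177 = 34840.
  From (x_3, y_3) = (143649, 34840): x_4 = 33·143649 + 17·8·34840 = 9478657; y_4 = 33·34840 + 8·143649 = 2298912.
Step 3: Verify x_4² - 17·y_4² = 89844938523649 - 89844938523648 = 1 (should be 1). ✓

(x_1, y_1) = (33, 8); (x_4, y_4) = (9478657, 2298912).


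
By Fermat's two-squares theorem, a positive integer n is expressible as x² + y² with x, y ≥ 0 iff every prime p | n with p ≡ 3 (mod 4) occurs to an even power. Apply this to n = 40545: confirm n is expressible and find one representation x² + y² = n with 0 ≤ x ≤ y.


Step 1: Factor n = 40545 = 3^2 · 5 · 17 · 53.
Step 2: Check the mod-4 condition on each prime factor: 3 ≡ 3 (mod 4), exponent 2 (must be even); 5 ≡ 1 (mod 4), exponent 1; 17 ≡ 1 (mod 4), exponent 1; 53 ≡ 1 (mod 4), exponent 1.
All primes ≡ 3 (mod 4) appear to even exponent (or don't appear), so by the two-squares theorem n IS expressible as a sum of two squares.
Step 3: Build a representation. Group n = k² · m with k = 3 and m = 5 · 17 · 53 = 4505 (a product of primes ≡ 1 (mod 4)); a representation of m scales to one of n via (k·x)² + (k·y)² = k²(x² + y²). Each prime p ≡ 1 (mod 4) is itself a sum of two squares; find a² by testing p − a² for a perfect square:
  5: 5 − 1² = 4 = 2² ⇒ 5 = 1² + 2².
  17: 17 − 1² = 16 = 4² ⇒ 17 = 1² + 4².
  53: 53 − 1² = 52, 53 − 2² = 49 = 7² ⇒ 53 = 2² + 7².
  Combine using the Brahmagupta–Fibonacci identity (a² + b²)(c² + d²) = (ac − bd)² + (ad + bc)² = (ac + bd)² + (ad − bc)²:
  5 · 17 = 85: from (1² + 2²)(1² + 4²), take (1·1 − 2·4, 1·4 + 2·1) = (1 − 8, 4 + 2) = (-7, 6); dropping signs (only squares matter) gives (7, 6); check 7² + 6² = 49 + 36 = 85 ✓.
  85 · 53 = 4505: from (7² + 6²)(2² + 7²), take (7·2 − 6·7, 7·7 + 6·2) = (14 − 42, 49 + 12) = (-28, 61); dropping signs (only squares matter) gives (28, 61); check 28² + 61² = 784 + 3721 = 4505 ✓.
  Scale by k = 3: (3·28, 3·61) = (84, 183).
Step 4: Order so x ≤ y and verify: 84² + 183² = 7056 + 33489 = 40545 = n. ✓

n = 40545 = 84² + 183² (one valid representation with x ≤ y).


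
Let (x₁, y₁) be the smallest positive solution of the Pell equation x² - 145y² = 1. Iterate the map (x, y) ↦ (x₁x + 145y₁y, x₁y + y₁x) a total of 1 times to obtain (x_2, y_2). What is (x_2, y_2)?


Step 1: Find the fundamental solution (x₁, y₁) of x² - 145y² = 1.
  Expand √145 as a continued fraction. a₀ = ⌊√145⌋ = 12; iterate m_{k+1} = d_k·a_k − m_k, d_{k+1} = (145 − m_{k+1}²)/d_k, a_{k+1} = ⌊(a₀ + m_{k+1})/d_{k+1}⌋ (starting m₀ = 0, d₀ = 1), with convergents p_k = a_k·p_{k-1} + p_{k-2}, q_k = a_k·q_{k-1} + q_{k-2} (p₋₁ = 1, q₋₁ = 0):
  k = 0: a₀ = 12; p₀/q₀ = 12/1; p₀² − 145·q₀² = 144 − 145 = -1.
  k = 1: m = 12, d = 1, a = ⌊(12 + 12)/1⌋ = 24; p/q = (24·12 + 1)/(24·1 + 0) = 289/24; p² − 145·q² = 83521 − 83520 = 1.
  The first convergent with p² − 145·q² = 1 gives the fundamental solution (x₁, y₁) = (289, 24).
Step 2: Apply the recurrence (x_{n+1}, y_{n+1}) = (x₁x_n + 145y₁y_n, x₁y_n + y₁x_n) repeatedly.
  From (x_1, y_1) = (289, 24): x_2 = 289·289 + 145·24·24 = 167041; y_2 = 289·24 + 24·289 = 13872.
Step 3: Verify x_2² - 145·y_2² = 27902695681 - 27902695680 = 1 (should be 1). ✓

(x_1, y_1) = (289, 24); (x_2, y_2) = (167041, 13872).


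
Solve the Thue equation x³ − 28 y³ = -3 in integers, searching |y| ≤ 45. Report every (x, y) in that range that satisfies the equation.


The equation is x³ - 28y³ = -3. For fixed y, x³ = 28·y³ − 3, so a solution requires the RHS to be a perfect cube.
Strategy: iterate y from -45 to 45, compute RHS = 28·y³ − 3, and check whether it is a (positive or negative) perfect cube.
Check small values of y:
  y = 0: RHS = -3 is not a perfect cube.
  y = 1: RHS = 25 is not a perfect cube.
  y = -1: RHS = -31 is not a perfect cube.
  y = 2: RHS = 221 is not a perfect cube.
  y = -2: RHS = -227 is not a perfect cube.
  y = 3: RHS = 753 is not a perfect cube.
  y = -3: RHS = -759 is not a perfect cube.
Continuing the search up to |y| = 45 finds no solutions either.
No (x, y) in the scanned range satisfies the equation.

No integer solutions with |y| ≤ 45.


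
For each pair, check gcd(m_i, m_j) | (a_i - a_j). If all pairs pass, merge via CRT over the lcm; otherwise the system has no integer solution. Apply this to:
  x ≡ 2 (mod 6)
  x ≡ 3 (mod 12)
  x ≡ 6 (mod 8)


Moduli 6, 12, 8 are not pairwise coprime, so CRT works modulo lcm(m_i) when all pairwise compatibility conditions hold.
Pairwise compatibility: gcd(m_i, m_j) must divide a_i - a_j for every pair.
Merge one congruence at a time:
  Start: x ≡ 2 (mod 6).
  Combine with x ≡ 3 (mod 12): gcd(6, 12) = 6, and 3 - 2 = 1 is NOT divisible by 6.
    ⇒ system is inconsistent (no integer solution).

No solution (the system is inconsistent).


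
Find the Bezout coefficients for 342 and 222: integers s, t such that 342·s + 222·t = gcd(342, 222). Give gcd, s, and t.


Euclidean algorithm on (342, 222) — divide until remainder is 0:
  342 = 1 · 222 + 120
  222 = 1 · 120 + 102
  120 = 1 · 102 + 18
  102 = 5 · 18 + 12
  18 = 1 · 12 + 6
  12 = 2 · 6 + 0
gcd(342, 222) = 6.
Track Bezout coefficients alongside the remainders: start with r₀ = 342 = a·1 + b·0 (s = 1, t = 0) and r₁ = 222 = a·0 + b·1 (s = 0, t = 1); each new remainder r_{k+1} = r_{k-1} − q_k·r_k inherits s_{k+1} = s_{k-1} − q_k·s_k, t_{k+1} = t_{k-1} − q_k·t_k, so r_k = a·s_k + b·t_k at every step:
  q = 1: r = 120, s = 1 − 1·0 = 1, t = 0 − 1·1 = -1  (check: 342·1 + 222·(-1) = 120)
  q = 1: r = 102, s = 0 − 1·1 = -1, t = 1 − 1·(-1) = 2  (check: 342·(-1) + 222·2 = 102)
  q = 1: r = 18, s = 1 − 1·(-1) = 2, t = -1 − 1·2 = -3  (check: 342·2 + 222·(-3) = 18)
  q = 5: r = 12, s = -1 − 5·2 = -11, t = 2 − 5·(-3) = 17  (check: 342·(-11) + 222·17 = 12)
  q = 1: r = 6, s = 2 − 1·(-11) = 13, t = -3 − 1·17 = -20  (check: 342·13 + 222·(-20) = 6)
The row with r = 6 (the gcd) gives the Bezout coefficients s = 13, t = -20.
Result: 342 · (13) + 222 · (-20) = 6.

gcd(342, 222) = 6; s = 13, t = -20 (check: 342·13 + 222·(-20) = 6).


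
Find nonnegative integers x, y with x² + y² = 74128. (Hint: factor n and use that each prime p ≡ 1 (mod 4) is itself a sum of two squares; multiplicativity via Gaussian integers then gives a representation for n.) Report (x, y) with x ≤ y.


Step 1: Factor n = 74128 = 2^4 · 41 · 113.
Step 2: Check the mod-4 condition on each prime factor: 2 = 2 (special); 41 ≡ 1 (mod 4), exponent 1; 113 ≡ 1 (mod 4), exponent 1.
All primes ≡ 3 (mod 4) appear to even exponent (or don't appear), so by the two-squares theorem n IS expressible as a sum of two squares.
Step 3: Build a representation. Group n = k² · m with k = 4 and m = 41 · 113 = 4633 (a product of primes ≡ 1 (mod 4)); a representation of m scales to one of n via (k·x)² + (k·y)² = k²(x² + y²). Each prime p ≡ 1 (mod 4) is itself a sum of two squares; find a² by testing p − a² for a perfect square:
  41: 41 − 1² = 40, 41 − 2² = 37, 41 − 3² = 32, 41 − 4² = 25 = 5² ⇒ 41 = 4² + 5².
  113: 113 − 1² = 112, 113 − 2² = 109, 113 − 3² = 104, 113 − 4² = 97, 113 − 5² = 88, 113 − 6² = 77, 113 − 7² = 64 = 8² ⇒ 113 = 7² + 8².
  Combine using the Brahmagupta–Fibonacci identity (a² + b²)(c² + d²) = (ac − bd)² + (ad + bc)² = (ac + bd)² + (ad − bc)²:
  41 · 113 = 4633: from (4² + 5²)(7² + 8²), take (4·7 − 5·8, 4·8 + 5·7) = (28 − 40, 32 + 35) = (-12, 67); dropping signs (only squares matter) gives (12, 67); check 12² + 67² = 144 + 4489 = 4633 ✓.
  Scale by k = 4: (4·12, 4·67) = (48, 268).
Step 4: Order so x ≤ y and verify: 48² + 268² = 2304 + 71824 = 74128 = n. ✓

n = 74128 = 48² + 268² (one valid representation with x ≤ y).


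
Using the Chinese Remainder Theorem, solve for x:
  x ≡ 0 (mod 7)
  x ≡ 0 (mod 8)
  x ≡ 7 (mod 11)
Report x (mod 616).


Moduli 7, 8, 11 are pairwise coprime; by CRT there is a unique solution modulo M = 7 · 8 · 11 = 616.
Solve pairwise, accumulating the modulus:
  Start with x ≡ 0 (mod 7).
  Combine with x ≡ 0 (mod 8): since gcd(7, 8) = 1, we get a unique residue mod 56.
    Write x = 0 + 7·t and substitute into x ≡ 0 (mod 8): 7·t ≡ 0 − 0 = 0 (mod 8).
    The inverse of 7 mod 8 is 7 (since 7·7 = 49 = 6·8 + 1), so t ≡ 7·0 = 0 ≡ 0 (mod 8).
    Then x = 0 + 7·0 = 0, valid modulo lcm(7, 8) = 56: x ≡ 0 (mod 56).
  Combine with x ≡ 7 (mod 11): since gcd(56, 11) = 1, we get a unique residue mod 616.
    Write x = 0 + 56·t and substitute into x ≡ 7 (mod 11): 56·t ≡ 7 − 0 = 7 (mod 11).
    Reduce coefficients mod 11: 1·t ≡ 7 (mod 11).
    So t ≡ 7 (mod 11).
    Then x = 0 + 56·7 = 392, valid modulo lcm(56, 11) = 616: x ≡ 392 (mod 616).
Verify: 392 mod 7 = 0 ✓, 392 mod 8 = 0 ✓, 392 mod 11 = 7 ✓.

x ≡ 392 (mod 616).
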